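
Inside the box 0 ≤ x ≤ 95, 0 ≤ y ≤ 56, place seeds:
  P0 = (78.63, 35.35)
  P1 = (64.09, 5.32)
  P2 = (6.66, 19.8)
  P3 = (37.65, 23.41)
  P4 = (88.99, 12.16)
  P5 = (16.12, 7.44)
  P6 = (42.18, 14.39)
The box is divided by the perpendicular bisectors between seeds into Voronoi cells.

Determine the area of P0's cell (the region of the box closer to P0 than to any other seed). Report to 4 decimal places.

Area of P0's cell: 1297.0668

1. box [0,95]×[0,56]: [(0, 0) (95, 0) (95, 56) (0, 56)]
2. ⊥bis P0·P1 via (71.36,20.335): [(0, 54.8863) (95, 8.8889) (95, 56) (0, 56)]  |A|=2290.6786
3. ⊥bis P0·P2 via (42.645,27.575): [(41.0371, 35.0168) (95, 8.8889) (95, 56) (36.5034, 56)]  |A|=1884.8471
4. ⊥bis P0·P3 via (58.14,29.38): [(59.0369, 26.3016) (95, 8.8889) (95, 56) (50.384, 56)]  |A|=1509.6418
5. ⊥bis P0·P4 via (83.81,23.755): [(59.0369, 26.3016) (73.6609, 19.2209) (95, 28.7541) (95, 56) (50.384, 56)]  |A|=1297.6896
6. ⊥bis P0·P5 via (47.375,21.395): [(59.0369, 26.3016) (73.6609, 19.2209) (95, 28.7541) (95, 56) (50.384, 56)]  |A|=1297.6896
7. ⊥bis P0·P6 via (60.405,24.87): [(58.4773, 28.2223) (59.792, 25.936) (73.6609, 19.2209) (95, 28.7541) (95, 56) (50.384, 56)]  |A|=1297.0668
8. canonical 6-gon: [(58.4773, 28.2223) (59.792, 25.936) (73.6609, 19.2209) (95, 28.7541) (95, 56) (50.384, 56)]
9. shoelace: 1297.0668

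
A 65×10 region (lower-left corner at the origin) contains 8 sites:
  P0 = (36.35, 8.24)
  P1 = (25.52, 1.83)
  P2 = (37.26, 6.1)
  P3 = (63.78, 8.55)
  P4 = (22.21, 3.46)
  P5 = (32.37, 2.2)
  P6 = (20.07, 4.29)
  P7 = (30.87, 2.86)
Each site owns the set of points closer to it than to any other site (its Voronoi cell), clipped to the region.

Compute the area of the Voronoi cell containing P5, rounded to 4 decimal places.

1. box [0,65]×[0,10]: [(0, 0) (65, 0) (65, 10) (0, 10)]
2. ⊥bis P5·P0 via (34.36,5.22): [(0, 0) (42.2818, 0) (27.1059, 10) (0, 10)]  |A|=346.9387
3. ⊥bis P5·P1 via (28.945,2.015): [(29.0538, 0) (42.2818, 0) (28.5656, 9.0381)]  |A|=59.7781
4. ⊥bis P5·P2 via (34.815,4.15): [(29.0538, 0) (38.1248, 0) (33.5204, 5.7733) (28.5656, 9.0381)]  |A|=47.7784
5. ⊥bis P5·P3 via (48.075,5.375): [(29.0538, 0) (38.1248, 0) (33.5204, 5.7733) (28.5656, 9.0381)]  |A|=47.7784
6. ⊥bis P5·P4 via (27.29,2.83): [(29.0538, 0) (38.1248, 0) (33.5204, 5.7733) (28.5656, 9.0381)]  |A|=47.7784
7. ⊥bis P5·P6 via (26.22,3.245): [(29.0538, 0) (38.1248, 0) (33.5204, 5.7733) (28.5656, 9.0381)]  |A|=47.7784
8. ⊥bis P5·P7 via (31.62,2.53): [(30.5068, 0) (38.1248, 0) (33.5204, 5.7733) (33.1534, 6.0151)]  |A|=23.414
9. canonical 4-gon: [(30.5068, 0) (38.1248, 0) (33.5204, 5.7733) (33.1534, 6.0151)]
10. shoelace: 23.414

Area of P5's cell: 23.4140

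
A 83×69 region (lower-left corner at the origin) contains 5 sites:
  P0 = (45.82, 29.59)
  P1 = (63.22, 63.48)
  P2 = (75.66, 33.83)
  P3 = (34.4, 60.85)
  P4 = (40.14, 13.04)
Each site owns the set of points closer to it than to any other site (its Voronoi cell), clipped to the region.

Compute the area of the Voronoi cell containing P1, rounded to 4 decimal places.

1. box [0,83]×[0,69]: [(0, 0) (83, 0) (83, 69) (0, 69)]
2. ⊥bis P1·P0 via (54.52,46.535): [(83, 31.9126) (83, 69) (10.7649, 69)]  |A|=1339.5049
3. ⊥bis P1·P2 via (69.44,48.655): [(58.9572, 44.2568) (83, 54.3443) (83, 69) (10.7649, 69)]  |A|=1069.8455
4. ⊥bis P1·P3 via (48.81,62.165): [(50.0258, 48.8425) (58.9572, 44.2568) (83, 54.3443) (83, 69) (48.1863, 69)]  |A|=692.6841
5. ⊥bis P1·P4 via (51.68,38.26): [(50.0258, 48.8425) (58.9572, 44.2568) (83, 54.3443) (83, 69) (48.1863, 69)]  |A|=692.6841
6. canonical 5-gon: [(50.0258, 48.8425) (58.9572, 44.2568) (83, 54.3443) (83, 69) (48.1863, 69)]
7. shoelace: 692.6841

Area of P1's cell: 692.6841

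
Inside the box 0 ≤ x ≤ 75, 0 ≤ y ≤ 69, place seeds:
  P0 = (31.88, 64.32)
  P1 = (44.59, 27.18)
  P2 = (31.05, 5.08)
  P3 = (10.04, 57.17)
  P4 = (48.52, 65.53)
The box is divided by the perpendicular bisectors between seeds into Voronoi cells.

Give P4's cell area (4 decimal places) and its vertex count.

Area of P4's cell: 816.2769 (4 vertices)

1. box [0,75]×[0,69]: [(0, 0) (75, 0) (75, 69) (0, 69)]
2. ⊥bis P4·P0 via (40.2,64.925): [(44.9211, 0) (75, 0) (75, 69) (39.9037, 69)]  |A|=2248.5448
3. ⊥bis P4·P1 via (46.555,46.355): [(41.5128, 46.8717) (75, 43.44) (75, 69) (39.9037, 69)]  |A|=816.2769
4. ⊥bis P4·P2 via (39.785,35.305): [(41.5128, 46.8717) (75, 43.44) (75, 69) (39.9037, 69)]  |A|=816.2769
5. ⊥bis P4·P3 via (29.28,61.35): [(41.5128, 46.8717) (75, 43.44) (75, 69) (39.9037, 69)]  |A|=816.2769
6. canonical 4-gon: [(41.5128, 46.8717) (75, 43.44) (75, 69) (39.9037, 69)]
7. shoelace: 816.2769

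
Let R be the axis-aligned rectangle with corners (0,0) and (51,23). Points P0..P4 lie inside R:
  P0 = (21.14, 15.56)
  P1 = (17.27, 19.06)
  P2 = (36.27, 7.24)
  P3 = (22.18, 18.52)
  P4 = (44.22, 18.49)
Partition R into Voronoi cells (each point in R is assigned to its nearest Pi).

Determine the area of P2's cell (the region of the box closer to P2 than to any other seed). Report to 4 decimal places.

1. box [0,51]×[0,23]: [(0, 0) (51, 0) (51, 23) (0, 23)]
2. ⊥bis P2·P0 via (28.705,11.4): [(22.4361, 0) (51, 0) (51, 23) (35.0838, 23)]  |A|=511.5202
3. ⊥bis P2·P1 via (26.77,13.15): [(22.4361, 0) (51, 0) (51, 23) (35.0838, 23)]  |A|=511.5202
4. ⊥bis P2·P3 via (29.225,12.88): [(30.1635, 14.0523) (22.4361, 0) (51, 0) (51, 23) (37.3267, 23)]  |A|=501.4858
5. ⊥bis P2·P4 via (40.245,12.865): [(33.1991, 17.8441) (30.1635, 14.0523) (22.4361, 0) (51, 0) (51, 5.2648)]  |A|=308.3856
6. canonical 5-gon: [(33.1991, 17.8441) (30.1635, 14.0523) (22.4361, 0) (51, 0) (51, 5.2648)]
7. shoelace: 308.3856

Area of P2's cell: 308.3856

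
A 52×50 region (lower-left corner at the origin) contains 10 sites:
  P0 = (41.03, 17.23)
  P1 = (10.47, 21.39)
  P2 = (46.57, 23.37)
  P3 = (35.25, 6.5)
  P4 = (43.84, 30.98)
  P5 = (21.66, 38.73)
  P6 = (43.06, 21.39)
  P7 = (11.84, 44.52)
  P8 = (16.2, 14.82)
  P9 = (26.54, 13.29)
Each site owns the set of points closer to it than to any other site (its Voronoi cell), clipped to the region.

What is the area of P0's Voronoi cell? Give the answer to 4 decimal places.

1. box [0,52]×[0,50]: [(0, 0) (52, 0) (52, 50) (0, 50)]
2. ⊥bis P0·P1 via (25.75,19.31): [(23.1214, 0) (52, 0) (52, 50) (29.9277, 50)]  |A|=1273.7723
3. ⊥bis P0·P2 via (43.8,20.3): [(27.8445, 34.6964) (23.1214, 0) (52, 0) (52, 12.9013)]  |A|=656.8096
4. ⊥bis P0·P3 via (38.14,11.865): [(27.8445, 34.6964) (25.6522, 18.5919) (52, 4.3989) (52, 12.9013)]  |A|=330.4052
5. ⊥bis P0·P4 via (42.435,24.105): [(38.7478, 24.8585) (26.8367, 27.2927) (25.6522, 18.5919) (52, 4.3989) (52, 12.9013)]  |A|=285.0859
6. ⊥bis P0·P5 via (31.345,27.98): [(38.7478, 24.8585) (29.8896, 26.6688) (26.3131, 23.4466) (25.6522, 18.5919) (52, 4.3989) (52, 12.9013)]  |A|=279.0515
7. ⊥bis P0·P6 via (42.045,19.31): [(48.2567, 16.2788) (28.862, 25.743) (26.3131, 23.4466) (25.6522, 18.5919) (52, 4.3989) (52, 12.9013)]  |A|=235.818
8. ⊥bis P0·P7 via (26.435,30.875): [(48.2567, 16.2788) (28.862, 25.743) (26.3131, 23.4466) (25.6522, 18.5919) (52, 4.3989) (52, 12.9013)]  |A|=235.818
9. ⊥bis P0·P8 via (28.615,16.025): [(48.2567, 16.2788) (28.862, 25.743) (27.7675, 24.7569) (28.5156, 17.0495) (52, 4.3989) (52, 12.9013)]  |A|=222.2631
10. ⊥bis P0·P9 via (33.785,15.26): [(48.2567, 16.2788) (31.2516, 24.577) (34.1192, 14.0309) (52, 4.3989) (52, 12.9013)]  |A|=181.867
11. canonical 5-gon: [(48.2567, 16.2788) (31.2516, 24.577) (34.1192, 14.0309) (52, 4.3989) (52, 12.9013)]
12. shoelace: 181.867

Area of P0's cell: 181.8670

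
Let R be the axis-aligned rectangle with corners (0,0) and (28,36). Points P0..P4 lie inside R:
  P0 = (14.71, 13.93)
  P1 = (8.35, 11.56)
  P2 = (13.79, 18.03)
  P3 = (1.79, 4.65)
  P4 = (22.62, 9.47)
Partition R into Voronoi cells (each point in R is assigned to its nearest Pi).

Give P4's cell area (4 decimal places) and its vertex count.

1. box [0,28]×[0,36]: [(0, 0) (28, 0) (28, 36) (0, 36)]
2. ⊥bis P4·P0 via (18.665,11.7): [(12.068, 0) (28, 0) (28, 28.256)]  |A|=225.087
3. ⊥bis P4·P1 via (15.485,10.515): [(14.6036, 4.4969) (13.945, 0) (28, 0) (28, 28.256)]  |A|=220.8668
4. ⊥bis P4·P2 via (18.205,13.75): [(22.0673, 17.7341) (14.6036, 4.4969) (13.945, 0) (28, 0) (28, 23.854)]  |A|=207.8087
5. ⊥bis P4·P3 via (12.205,7.06): [(22.0673, 17.7341) (14.6036, 4.4969) (13.945, 0) (28, 0) (28, 23.854)]  |A|=207.8087
6. canonical 5-gon: [(22.0673, 17.7341) (14.6036, 4.4969) (13.945, 0) (28, 0) (28, 23.854)]
7. shoelace: 207.8087

Area of P4's cell: 207.8087 (5 vertices)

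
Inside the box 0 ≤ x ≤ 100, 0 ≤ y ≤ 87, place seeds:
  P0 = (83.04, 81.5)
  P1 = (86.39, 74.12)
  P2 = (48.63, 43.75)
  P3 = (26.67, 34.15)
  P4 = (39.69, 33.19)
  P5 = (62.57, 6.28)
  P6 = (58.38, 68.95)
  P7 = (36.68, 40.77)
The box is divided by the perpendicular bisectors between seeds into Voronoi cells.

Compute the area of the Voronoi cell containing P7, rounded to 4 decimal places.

1. box [0,100]×[0,87]: [(0, 0) (100, 0) (100, 87) (0, 87)]
2. ⊥bis P7·P0 via (59.86,61.135): [(0, 0) (100, 0) (100, 15.4466) (37.1361, 87) (0, 87)]  |A|=6450.9346
3. ⊥bis P7·P1 via (61.535,57.445): [(0, 0) (100, 0) (100, 0.1108) (56.473, 64.9901) (37.1361, 87) (0, 87)]  |A|=6117.1754
4. ⊥bis P7·P2 via (42.655,42.26): [(0, 0) (53.1935, 0) (31.4981, 87) (0, 87)]  |A|=3684.0827
5. ⊥bis P7·P3 via (31.675,37.46): [(0, 85.3553) (51.223, 7.9018) (31.4981, 87) (0, 87)]  |A|=1287.8447
6. ⊥bis P7·P4 via (38.185,36.98): [(0, 85.3553) (33.2805, 35.0324) (43.4503, 39.0708) (31.4981, 87) (0, 87)]  |A|=1113.6579
7. ⊥bis P7·P5 via (49.625,23.525): [(0, 85.3553) (33.2805, 35.0324) (43.4503, 39.0708) (31.4981, 87) (0, 87)]  |A|=1113.6579
8. ⊥bis P7·P6 via (47.53,54.86): [(0, 85.3553) (33.2805, 35.0324) (43.4503, 39.0708) (37.6075, 62.5008) (5.7924, 87) (0, 87)]  |A|=798.7743
9. canonical 6-gon: [(0, 85.3553) (33.2805, 35.0324) (43.4503, 39.0708) (37.6075, 62.5008) (5.7924, 87) (0, 87)]
10. shoelace: 798.7743

Area of P7's cell: 798.7743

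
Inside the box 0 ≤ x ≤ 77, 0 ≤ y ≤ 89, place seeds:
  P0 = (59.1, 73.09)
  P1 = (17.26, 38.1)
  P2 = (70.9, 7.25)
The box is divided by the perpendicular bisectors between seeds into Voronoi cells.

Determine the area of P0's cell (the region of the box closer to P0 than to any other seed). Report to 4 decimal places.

1. box [0,77]×[0,89]: [(0, 0) (77, 0) (77, 89) (0, 89)]
2. ⊥bis P0·P1 via (38.18,55.595): [(77, 9.1752) (77, 89) (10.244, 89)]  |A|=2664.3909
3. ⊥bis P0·P2 via (65,40.17): [(52.8941, 38.0003) (77, 42.3207) (77, 89) (10.244, 89)]  |A|=2264.8899
4. canonical 4-gon: [(52.8941, 38.0003) (77, 42.3207) (77, 89) (10.244, 89)]
5. shoelace: 2264.8899

Area of P0's cell: 2264.8899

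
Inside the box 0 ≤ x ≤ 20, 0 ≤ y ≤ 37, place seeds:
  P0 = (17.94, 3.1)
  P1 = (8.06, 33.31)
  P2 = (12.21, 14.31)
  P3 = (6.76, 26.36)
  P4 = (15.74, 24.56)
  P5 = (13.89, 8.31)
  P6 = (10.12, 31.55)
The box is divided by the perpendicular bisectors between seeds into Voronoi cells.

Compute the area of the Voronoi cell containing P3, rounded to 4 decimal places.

1. box [0,20]×[0,37]: [(0, 0) (20, 0) (20, 37) (0, 37)]
2. ⊥bis P3·P0 via (12.35,14.73): [(0, 8.7939) (20, 18.407) (20, 37) (0, 37)]  |A|=467.9907
3. ⊥bis P3·P1 via (7.41,29.835): [(0, 31.221) (0, 8.7939) (20, 18.407) (20, 27.48)]  |A|=315.0015
4. ⊥bis P3·P2 via (9.485,20.335): [(0, 31.221) (0, 16.0451) (20, 25.0907) (20, 27.48)]  |A|=175.6523
5. ⊥bis P3·P4 via (11.25,25.46): [(11.9565, 28.9846) (0, 31.221) (0, 16.0451) (10.2963, 20.7019)]  |A|=129.5
6. ⊥bis P3·P5 via (10.325,17.335): [(11.9565, 28.9846) (0, 31.221) (0, 16.0451) (10.2963, 20.7019)]  |A|=129.5
7. ⊥bis P3·P6 via (8.44,28.955): [(11.5473, 26.9433) (6.9469, 29.9216) (0, 31.221) (0, 16.0451) (10.2963, 20.7019)]  |A|=124.1954
8. canonical 5-gon: [(11.5473, 26.9433) (6.9469, 29.9216) (0, 31.221) (0, 16.0451) (10.2963, 20.7019)]
9. shoelace: 124.1954

Area of P3's cell: 124.1954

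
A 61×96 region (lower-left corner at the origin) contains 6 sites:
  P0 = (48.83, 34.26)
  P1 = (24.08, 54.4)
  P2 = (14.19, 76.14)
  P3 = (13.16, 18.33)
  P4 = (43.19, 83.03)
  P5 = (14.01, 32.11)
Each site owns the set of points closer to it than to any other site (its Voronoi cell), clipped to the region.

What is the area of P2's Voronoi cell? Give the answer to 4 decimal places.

Area of P2's cell: 922.8049

1. box [0,61]×[0,96]: [(0, 0) (61, 0) (61, 96) (0, 96)]
2. ⊥bis P2·P0 via (31.51,55.2): [(0, 29.1373) (61, 79.5919) (61, 96) (0, 96)]  |A|=2539.7592
3. ⊥bis P2·P1 via (19.135,65.27): [(0, 56.5651) (61, 84.3153) (61, 96) (0, 96)]  |A|=1559.1486
4. ⊥bis P2·P3 via (13.675,47.235): [(0, 56.5651) (61, 84.3153) (61, 96) (0, 96)]  |A|=1559.1486
5. ⊥bis P2·P4 via (28.69,79.585): [(0, 56.5651) (30.8273, 70.5891) (24.79, 96) (0, 96)]  |A|=922.8049
6. ⊥bis P2·P5 via (14.1,54.125): [(0, 56.5651) (30.8273, 70.5891) (24.79, 96) (0, 96)]  |A|=922.8049
7. canonical 4-gon: [(0, 56.5651) (30.8273, 70.5891) (24.79, 96) (0, 96)]
8. shoelace: 922.8049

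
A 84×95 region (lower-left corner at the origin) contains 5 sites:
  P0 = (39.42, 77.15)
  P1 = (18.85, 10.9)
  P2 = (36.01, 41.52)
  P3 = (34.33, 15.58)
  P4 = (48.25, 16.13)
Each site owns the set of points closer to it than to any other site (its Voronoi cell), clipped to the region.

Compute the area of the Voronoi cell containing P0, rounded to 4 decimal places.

1. box [0,84]×[0,95]: [(0, 0) (84, 0) (84, 95) (0, 95)]
2. ⊥bis P0·P1 via (29.135,44.025): [(0, 53.0711) (84, 26.9899) (84, 95) (0, 95)]  |A|=4617.4347
3. ⊥bis P0·P2 via (37.715,59.335): [(0, 62.9445) (84, 54.9053) (84, 95) (0, 95)]  |A|=3030.3084
4. ⊥bis P0·P3 via (36.875,46.365): [(0, 62.9445) (84, 54.9053) (84, 95) (0, 95)]  |A|=3030.3084
5. ⊥bis P0·P4 via (43.835,46.64): [(0, 62.9445) (84, 54.9053) (84, 95) (0, 95)]  |A|=3030.3084
6. canonical 4-gon: [(0, 62.9445) (84, 54.9053) (84, 95) (0, 95)]
7. shoelace: 3030.3084

Area of P0's cell: 3030.3084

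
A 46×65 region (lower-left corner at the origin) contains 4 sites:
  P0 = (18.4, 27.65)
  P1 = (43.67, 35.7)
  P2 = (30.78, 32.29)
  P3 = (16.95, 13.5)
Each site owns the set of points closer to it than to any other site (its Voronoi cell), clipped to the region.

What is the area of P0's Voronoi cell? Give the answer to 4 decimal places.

1. box [0,46]×[0,65]: [(0, 0) (46, 0) (46, 65) (0, 65)]
2. ⊥bis P0·P1 via (31.035,31.675): [(0, 0) (41.1254, 0) (20.419, 65) (0, 65)]  |A|=2000.1922
3. ⊥bis P0·P2 via (24.59,29.97): [(0, 0) (35.8227, 0) (11.4608, 65) (0, 65)]  |A|=1536.7145
4. ⊥bis P0·P3 via (17.675,20.575): [(0, 22.3862) (28.5281, 19.4628) (11.4608, 65) (0, 65)]  |A|=868.7909
5. canonical 4-gon: [(0, 22.3862) (28.5281, 19.4628) (11.4608, 65) (0, 65)]
6. shoelace: 868.7909

Area of P0's cell: 868.7909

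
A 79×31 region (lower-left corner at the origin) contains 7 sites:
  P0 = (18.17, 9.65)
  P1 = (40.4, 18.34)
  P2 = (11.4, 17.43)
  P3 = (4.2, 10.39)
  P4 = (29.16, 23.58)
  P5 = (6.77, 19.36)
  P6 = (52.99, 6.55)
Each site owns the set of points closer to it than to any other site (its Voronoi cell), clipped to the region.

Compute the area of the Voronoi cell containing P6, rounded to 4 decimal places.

Area of P6's cell: 912.7678

1. box [0,79]×[0,31]: [(0, 0) (79, 0) (79, 31) (0, 31)]
2. ⊥bis P6·P0 via (35.58,8.1): [(34.8589, 0) (79, 0) (79, 31) (37.6188, 31)]  |A|=1325.5967
3. ⊥bis P6·P1 via (46.695,12.445): [(35.0408, 0) (79, 0) (79, 31) (64.071, 31)]  |A|=912.7678
4. ⊥bis P6·P2 via (32.195,11.99): [(35.0408, 0) (79, 0) (79, 31) (64.071, 31)]  |A|=912.7678
5. ⊥bis P6·P3 via (28.595,8.47): [(35.0408, 0) (79, 0) (79, 31) (64.071, 31)]  |A|=912.7678
6. ⊥bis P6·P4 via (41.075,15.065): [(35.0408, 0) (79, 0) (79, 31) (64.071, 31)]  |A|=912.7678
7. ⊥bis P6·P5 via (29.88,12.955): [(35.0408, 0) (79, 0) (79, 31) (64.071, 31)]  |A|=912.7678
8. canonical 4-gon: [(35.0408, 0) (79, 0) (79, 31) (64.071, 31)]
9. shoelace: 912.7678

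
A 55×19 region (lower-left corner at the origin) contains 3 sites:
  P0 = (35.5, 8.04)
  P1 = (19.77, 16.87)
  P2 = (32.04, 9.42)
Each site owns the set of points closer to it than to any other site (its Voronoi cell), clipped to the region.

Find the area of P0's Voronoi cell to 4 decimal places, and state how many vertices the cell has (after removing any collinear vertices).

1. box [0,55]×[0,19]: [(0, 0) (55, 0) (55, 19) (0, 19)]
2. ⊥bis P0·P1 via (27.635,12.455): [(20.6434, 0) (55, 0) (55, 19) (31.309, 19)]  |A|=551.4519
3. ⊥bis P0·P2 via (33.77,8.73): [(30.2881, 0) (55, 0) (55, 19) (37.8661, 19)]  |A|=397.5349
4. canonical 4-gon: [(30.2881, 0) (55, 0) (55, 19) (37.8661, 19)]
5. shoelace: 397.5349

Area of P0's cell: 397.5349 (4 vertices)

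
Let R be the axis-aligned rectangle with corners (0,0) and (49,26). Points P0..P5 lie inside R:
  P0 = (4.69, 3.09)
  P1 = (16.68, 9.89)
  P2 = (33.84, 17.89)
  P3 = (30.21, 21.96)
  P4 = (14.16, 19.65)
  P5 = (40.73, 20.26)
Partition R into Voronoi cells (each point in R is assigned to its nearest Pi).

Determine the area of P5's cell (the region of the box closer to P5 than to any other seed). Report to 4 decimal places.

1. box [0,49]×[0,26]: [(0, 0) (49, 0) (49, 26) (0, 26)]
2. ⊥bis P5·P0 via (22.71,11.675): [(28.2721, 0) (49, 0) (49, 26) (15.8854, 26)]  |A|=699.9525
3. ⊥bis P5·P1 via (28.705,15.075): [(35.2051, 0) (49, 0) (49, 26) (23.9943, 26)]  |A|=504.4076
4. ⊥bis P5·P2 via (37.285,19.075): [(43.8464, 0) (49, 0) (49, 26) (34.903, 26)]  |A|=250.2589
5. ⊥bis P5·P3 via (35.47,21.11): [(35.8264, 23.3154) (43.8464, 0) (49, 0) (49, 26) (36.2602, 26)]  |A|=248.4371
6. ⊥bis P5·P4 via (27.445,19.955): [(35.8264, 23.3154) (43.8464, 0) (49, 0) (49, 26) (36.2602, 26)]  |A|=248.4371
7. canonical 5-gon: [(35.8264, 23.3154) (43.8464, 0) (49, 0) (49, 26) (36.2602, 26)]
8. shoelace: 248.4371

Area of P5's cell: 248.4371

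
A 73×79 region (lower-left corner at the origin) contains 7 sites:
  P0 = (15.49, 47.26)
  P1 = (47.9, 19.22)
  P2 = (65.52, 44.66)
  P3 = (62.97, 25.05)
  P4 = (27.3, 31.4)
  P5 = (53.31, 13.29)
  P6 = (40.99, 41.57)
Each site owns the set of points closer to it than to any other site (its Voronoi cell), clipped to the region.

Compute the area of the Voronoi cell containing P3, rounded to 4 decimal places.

Area of P3's cell: 393.6237

1. box [0,73]×[0,79]: [(0, 0) (73, 0) (73, 79) (0, 79)]
2. ⊥bis P3·P0 via (39.23,36.155): [(22.3176, 0) (73, 0) (73, 79) (59.2719, 79)]  |A|=2544.2179
3. ⊥bis P3·P1 via (55.435,22.135): [(45.131, 48.7699) (63.9982, 0) (73, 0) (73, 79) (59.2719, 79)]  |A|=1527.8372
4. ⊥bis P3·P2 via (64.245,34.855): [(49.7868, 36.7351) (63.9982, 0) (73, 0) (73, 33.7165)]  |A|=556.6759
5. ⊥bis P3·P4 via (45.135,28.225): [(49.7868, 36.7351) (63.9982, 0) (73, 0) (73, 33.7165)]  |A|=556.6759
6. ⊥bis P3·P5 via (58.14,19.17): [(49.7868, 36.7351) (55.8563, 21.0459) (73, 6.9636) (73, 33.7165)]  |A|=402.2598
7. ⊥bis P3·P6 via (51.98,33.31): [(54.1298, 36.1703) (51.4068, 32.5474) (55.8563, 21.0459) (73, 6.9636) (73, 33.7165)]  |A|=393.6237
8. canonical 5-gon: [(54.1298, 36.1703) (51.4068, 32.5474) (55.8563, 21.0459) (73, 6.9636) (73, 33.7165)]
9. shoelace: 393.6237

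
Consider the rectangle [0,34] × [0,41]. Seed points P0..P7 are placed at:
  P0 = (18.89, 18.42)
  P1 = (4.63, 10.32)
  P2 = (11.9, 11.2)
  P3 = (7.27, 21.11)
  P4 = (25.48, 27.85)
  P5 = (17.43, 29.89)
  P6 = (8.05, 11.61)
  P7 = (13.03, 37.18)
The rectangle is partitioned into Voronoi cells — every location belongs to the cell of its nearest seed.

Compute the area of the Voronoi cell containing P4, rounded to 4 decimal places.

Area of P4's cell: 255.8158

1. box [0,34]×[0,41]: [(0, 0) (34, 0) (34, 41) (0, 41)]
2. ⊥bis P4·P0 via (22.185,23.135): [(0, 38.6386) (34, 14.8783) (34, 41) (0, 41)]  |A|=484.2126
3. ⊥bis P4·P1 via (15.055,19.085): [(0, 38.6386) (34, 14.8783) (34, 41) (0, 41)]  |A|=484.2126
4. ⊥bis P4·P2 via (18.69,19.525): [(0, 38.6386) (34, 14.8783) (34, 41) (0, 41)]  |A|=484.2126
5. ⊥bis P4·P3 via (16.375,24.48): [(15.0194, 28.1426) (34, 14.8783) (34, 41) (10.2605, 41)]  |A|=400.5175
6. ⊥bis P4·P5 via (21.455,28.87): [(20.3301, 24.4312) (34, 14.8783) (34, 41) (24.5289, 41)]  |A|=257.0019
7. ⊥bis P4·P6 via (16.765,19.73): [(20.3301, 24.4312) (34, 14.8783) (34, 41) (24.5289, 41)]  |A|=257.0019
8. ⊥bis P4·P7 via (19.255,32.515): [(23.9747, 38.813) (20.3301, 24.4312) (34, 14.8783) (34, 41) (25.6136, 41)]  |A|=255.8158
9. canonical 5-gon: [(23.9747, 38.813) (20.3301, 24.4312) (34, 14.8783) (34, 41) (25.6136, 41)]
10. shoelace: 255.8158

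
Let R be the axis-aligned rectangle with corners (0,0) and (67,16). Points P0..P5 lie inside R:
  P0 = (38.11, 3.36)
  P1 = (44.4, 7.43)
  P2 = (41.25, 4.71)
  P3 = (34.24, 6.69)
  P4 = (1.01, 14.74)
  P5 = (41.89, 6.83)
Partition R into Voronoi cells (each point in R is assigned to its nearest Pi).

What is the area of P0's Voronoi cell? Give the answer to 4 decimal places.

1. box [0,67]×[0,16]: [(0, 0) (67, 0) (67, 16) (0, 16)]
2. ⊥bis P0·P1 via (41.255,5.395): [(0, 0) (44.7459, 0) (34.3929, 16) (0, 16)]  |A|=633.1106
3. ⊥bis P0·P2 via (39.68,4.035): [(0, 0) (41.4148, 0) (34.8187, 15.342) (34.3929, 16) (0, 16)]  |A|=607.5578
4. ⊥bis P0·P3 via (36.175,5.025): [(31.8512, 0) (41.4148, 0) (38.2284, 7.4114)]  |A|=35.4398
5. ⊥bis P0·P4 via (19.56,9.05): [(31.8512, 0) (41.4148, 0) (38.2284, 7.4114)]  |A|=35.4398
6. ⊥bis P0·P5 via (40,5.095): [(38.0567, 7.2119) (31.8512, 0) (41.4148, 0) (38.5409, 6.6844)]  |A|=35.3462
7. canonical 4-gon: [(38.0567, 7.2119) (31.8512, 0) (41.4148, 0) (38.5409, 6.6844)]
8. shoelace: 35.3462

Area of P0's cell: 35.3462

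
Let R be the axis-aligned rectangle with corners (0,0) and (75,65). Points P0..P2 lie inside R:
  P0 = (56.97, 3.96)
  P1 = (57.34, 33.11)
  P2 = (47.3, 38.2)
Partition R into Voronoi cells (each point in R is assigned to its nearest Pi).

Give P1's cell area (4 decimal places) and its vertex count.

1. box [0,75]×[0,65]: [(0, 0) (75, 0) (75, 65) (0, 65)]
2. ⊥bis P1·P0 via (57.155,18.535): [(0, 19.2605) (75, 18.3085) (75, 65) (0, 65)]  |A|=3466.164
3. ⊥bis P1·P2 via (52.32,35.655): [(43.727, 18.7054) (75, 18.3085) (75, 65) (67.1971, 65)]  |A|=910.7066
4. canonical 4-gon: [(43.727, 18.7054) (75, 18.3085) (75, 65) (67.1971, 65)]
5. shoelace: 910.7066

Area of P1's cell: 910.7066 (4 vertices)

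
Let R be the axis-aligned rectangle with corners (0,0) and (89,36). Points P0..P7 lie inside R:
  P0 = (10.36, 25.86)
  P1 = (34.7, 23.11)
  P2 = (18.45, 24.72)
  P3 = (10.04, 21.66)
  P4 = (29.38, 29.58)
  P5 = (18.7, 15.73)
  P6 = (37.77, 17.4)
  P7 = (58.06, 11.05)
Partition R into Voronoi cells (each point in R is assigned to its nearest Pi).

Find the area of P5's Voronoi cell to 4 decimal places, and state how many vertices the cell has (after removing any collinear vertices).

Area of P5's cell: 408.0281 (5 vertices)

1. box [0,89]×[0,36]: [(0, 0) (89, 0) (89, 36) (0, 36)]
2. ⊥bis P5·P0 via (14.53,20.795): [(0, 8.8325) (0, 0) (89, 0) (89, 36) (32.9984, 36)]  |A|=2755.7575
3. ⊥bis P5·P1 via (26.7,19.42): [(22.8908, 27.6784) (0, 8.8325) (0, 0) (35.6575, 0)]  |A|=594.5628
4. ⊥bis P5·P2 via (18.575,20.225): [(26.2305, 20.4379) (13.6721, 20.0887) (0, 8.8325) (0, 0) (35.6575, 0)]  |A|=548.5147
5. ⊥bis P5·P3 via (14.37,18.695): [(26.2305, 20.4379) (15.3564, 20.1355) (1.5685, 0) (35.6575, 0)]  |A|=455.7469
6. ⊥bis P5·P4 via (24.04,22.655): [(26.2305, 20.4379) (15.3564, 20.1355) (1.5685, 0) (35.6575, 0)]  |A|=455.7469
7. ⊥bis P5·P6 via (28.235,16.565): [(28.2861, 15.9813) (26.2305, 20.4379) (15.3564, 20.1355) (1.5685, 0) (29.6856, 0)]  |A|=408.0281
8. ⊥bis P5·P7 via (38.38,13.39): [(28.2861, 15.9813) (26.2305, 20.4379) (15.3564, 20.1355) (1.5685, 0) (29.6856, 0)]  |A|=408.0281
9. canonical 5-gon: [(28.2861, 15.9813) (26.2305, 20.4379) (15.3564, 20.1355) (1.5685, 0) (29.6856, 0)]
10. shoelace: 408.0281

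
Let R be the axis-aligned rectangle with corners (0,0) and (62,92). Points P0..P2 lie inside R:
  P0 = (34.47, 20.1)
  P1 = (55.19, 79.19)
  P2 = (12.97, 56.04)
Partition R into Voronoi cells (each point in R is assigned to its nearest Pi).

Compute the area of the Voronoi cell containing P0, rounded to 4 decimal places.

1. box [0,62]×[0,92]: [(0, 0) (62, 0) (62, 92) (0, 92)]
2. ⊥bis P0·P1 via (44.83,49.645): [(0, 65.3647) (0, 0) (62, 0) (62, 43.6243)]  |A|=3378.6597
3. ⊥bis P0·P2 via (23.72,38.07): [(43.7198, 50.0343) (0, 23.8802) (0, 0) (62, 0) (62, 43.6243)]  |A|=2471.8127
4. canonical 5-gon: [(43.7198, 50.0343) (0, 23.8802) (0, 0) (62, 0) (62, 43.6243)]
5. shoelace: 2471.8127

Area of P0's cell: 2471.8127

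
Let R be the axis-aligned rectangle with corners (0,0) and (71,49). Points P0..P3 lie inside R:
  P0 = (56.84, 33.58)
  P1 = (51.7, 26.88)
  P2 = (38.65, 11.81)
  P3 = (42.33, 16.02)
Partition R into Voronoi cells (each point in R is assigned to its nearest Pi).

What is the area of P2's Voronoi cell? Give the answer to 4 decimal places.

Area of P2's cell: 1390.6460

1. box [0,71]×[0,49]: [(0, 0) (71, 0) (71, 49) (0, 49)]
2. ⊥bis P2·P0 via (47.745,22.695): [(0, 0) (71, 0) (71, 3.2642) (16.2629, 49) (0, 49)]  |A|=2227.277
3. ⊥bis P2·P1 via (45.175,19.345): [(0, 0) (67.5144, 0) (10.9297, 49) (0, 49)]  |A|=1921.881
4. ⊥bis P2·P3 via (40.49,13.915): [(0, 0) (56.4091, 0) (0.352, 49) (0, 49)]  |A|=1390.646
5. canonical 4-gon: [(0, 0) (56.4091, 0) (0.352, 49) (0, 49)]
6. shoelace: 1390.646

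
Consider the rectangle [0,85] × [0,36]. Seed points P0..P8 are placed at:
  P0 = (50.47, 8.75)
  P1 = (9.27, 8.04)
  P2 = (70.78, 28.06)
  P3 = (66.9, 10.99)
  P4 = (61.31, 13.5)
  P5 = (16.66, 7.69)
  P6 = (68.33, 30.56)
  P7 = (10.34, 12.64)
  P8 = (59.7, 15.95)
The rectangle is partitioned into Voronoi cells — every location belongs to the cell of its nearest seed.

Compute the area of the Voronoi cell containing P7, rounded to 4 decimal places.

1. box [0,85]×[0,36]: [(0, 0) (85, 0) (85, 36) (0, 36)]
2. ⊥bis P7·P0 via (30.405,10.695): [(0, 0) (29.3683, 0) (32.8579, 36) (0, 36)]  |A|=1120.072
3. ⊥bis P7·P1 via (9.805,10.34): [(0, 12.6207) (29.9171, 5.6618) (32.8579, 36) (0, 36)]  |A|=848.1462
4. ⊥bis P7·P2 via (40.56,20.35): [(0, 12.6207) (29.9171, 5.6618) (32.8579, 36) (0, 36)]  |A|=848.1462
5. ⊥bis P7·P3 via (38.62,11.815): [(0, 12.6207) (29.9171, 5.6618) (32.8579, 36) (0, 36)]  |A|=848.1462
6. ⊥bis P7·P4 via (35.825,13.07): [(0, 12.6207) (29.9171, 5.6618) (32.8579, 36) (0, 36)]  |A|=848.1462
7. ⊥bis P7·P5 via (13.5,10.165): [(0, 12.6207) (13.0465, 9.586) (32.7341, 34.7225) (32.8579, 36) (0, 36)]  |A|=597.483
8. ⊥bis P7·P6 via (39.335,21.6): [(0, 12.6207) (13.0465, 9.586) (32.7341, 34.7225) (32.8579, 36) (0, 36)]  |A|=597.483
9. ⊥bis P7·P8 via (35.02,14.295): [(0, 12.6207) (13.0465, 9.586) (32.7341, 34.7225) (32.8579, 36) (0, 36)]  |A|=597.483
10. canonical 5-gon: [(0, 12.6207) (13.0465, 9.586) (32.7341, 34.7225) (32.8579, 36) (0, 36)]
11. shoelace: 597.483

Area of P7's cell: 597.4830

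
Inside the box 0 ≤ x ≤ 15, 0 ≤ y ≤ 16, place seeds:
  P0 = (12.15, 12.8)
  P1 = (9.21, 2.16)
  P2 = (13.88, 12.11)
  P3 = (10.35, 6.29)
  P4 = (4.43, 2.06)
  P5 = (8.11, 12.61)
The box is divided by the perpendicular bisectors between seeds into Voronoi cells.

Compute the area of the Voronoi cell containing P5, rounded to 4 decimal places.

Area of P5's cell: 73.3015

1. box [0,15]×[0,16]: [(0, 0) (15, 0) (15, 16) (0, 16)]
2. ⊥bis P5·P0 via (10.13,12.705): [(0, 0) (10.7275, 0) (9.975, 16) (0, 16)]  |A|=165.6204
3. ⊥bis P5·P1 via (8.66,7.385): [(0, 6.4734) (10.3717, 7.5652) (9.975, 16) (0, 16)]  |A|=91.4723
4. ⊥bis P5·P2 via (10.995,12.36): [(0, 6.4734) (10.3717, 7.5652) (9.975, 16) (0, 16)]  |A|=91.4723
5. ⊥bis P5·P3 via (9.23,9.45): [(0, 6.4734) (1.1832, 6.598) (10.2658, 9.8171) (9.975, 16) (0, 16)]  |A|=81.0751
6. ⊥bis P5·P4 via (6.27,7.335): [(0, 9.5221) (4.7543, 7.8637) (10.2658, 9.8171) (9.975, 16) (0, 16)]  |A|=73.3015
7. canonical 5-gon: [(0, 9.5221) (4.7543, 7.8637) (10.2658, 9.8171) (9.975, 16) (0, 16)]
8. shoelace: 73.3015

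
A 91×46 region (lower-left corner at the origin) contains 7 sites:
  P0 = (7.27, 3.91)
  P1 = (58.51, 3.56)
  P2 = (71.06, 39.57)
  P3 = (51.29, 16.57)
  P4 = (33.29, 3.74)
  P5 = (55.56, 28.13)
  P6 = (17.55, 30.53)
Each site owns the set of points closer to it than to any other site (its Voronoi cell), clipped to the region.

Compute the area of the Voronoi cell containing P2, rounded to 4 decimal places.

Area of P2's cell: 781.6193

1. box [0,91]×[0,46]: [(0, 0) (91, 0) (91, 46) (0, 46)]
2. ⊥bis P2·P0 via (39.165,21.74): [(51.3181, 0) (91, 0) (91, 46) (25.6031, 46)]  |A|=2416.8109
3. ⊥bis P2·P1 via (64.785,21.565): [(33.0872, 32.6121) (91, 12.4287) (91, 46) (25.6031, 46)]  |A|=1409.866
4. ⊥bis P2·P3 via (61.175,28.07): [(71.4418, 19.245) (91, 12.4287) (91, 46) (40.3156, 46)]  |A|=1006.3271
5. ⊥bis P2·P4 via (52.175,21.655): [(71.4418, 19.245) (91, 12.4287) (91, 46) (40.3156, 46)]  |A|=1006.3271
6. ⊥bis P2·P5 via (63.31,33.85): [(75.0063, 18.0027) (91, 12.4287) (91, 46) (54.3425, 46)]  |A|=781.6193
7. ⊥bis P2·P6 via (44.305,35.05): [(75.0063, 18.0027) (91, 12.4287) (91, 46) (54.3425, 46)]  |A|=781.6193
8. canonical 4-gon: [(75.0063, 18.0027) (91, 12.4287) (91, 46) (54.3425, 46)]
9. shoelace: 781.6193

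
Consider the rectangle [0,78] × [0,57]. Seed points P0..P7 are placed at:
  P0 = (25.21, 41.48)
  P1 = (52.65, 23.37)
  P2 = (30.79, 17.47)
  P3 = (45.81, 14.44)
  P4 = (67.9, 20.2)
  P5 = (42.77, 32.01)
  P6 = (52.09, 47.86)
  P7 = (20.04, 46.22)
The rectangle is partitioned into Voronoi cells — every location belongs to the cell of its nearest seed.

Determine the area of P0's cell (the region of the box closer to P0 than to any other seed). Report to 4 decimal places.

1. box [0,78]×[0,57]: [(0, 0) (78, 0) (78, 57) (0, 57)]
2. ⊥bis P0·P1 via (38.93,32.425): [(0, 0) (17.53, 0) (55.1491, 57) (0, 57)]  |A|=2071.3548
3. ⊥bis P0·P2 via (28,29.475): [(0, 22.9677) (38.6105, 31.9409) (55.1491, 57) (0, 57)]  |A|=1347.9955
4. ⊥bis P0·P3 via (35.51,27.96): [(0, 22.9677) (38.6105, 31.9409) (55.1491, 57) (0, 57)]  |A|=1347.9955
5. ⊥bis P0·P4 via (46.555,30.84): [(0, 22.9677) (38.6105, 31.9409) (55.1491, 57) (0, 57)]  |A|=1347.9955
6. ⊥bis P0·P5 via (33.99,36.745): [(0, 22.9677) (30.3659, 30.0248) (44.9134, 57) (0, 57)]  |A|=1122.483
7. ⊥bis P0·P6 via (38.65,44.67): [(0, 22.9677) (30.3659, 30.0248) (38.532, 45.1671) (35.7235, 57) (0, 57)]  |A|=1068.1113
8. ⊥bis P0·P7 via (22.625,43.85): [(4.4217, 23.9953) (30.3659, 30.0248) (38.532, 45.1671) (35.7235, 57) (34.6813, 57)]  |A|=420.5491
9. canonical 5-gon: [(4.4217, 23.9953) (30.3659, 30.0248) (38.532, 45.1671) (35.7235, 57) (34.6813, 57)]
10. shoelace: 420.5491

Area of P0's cell: 420.5491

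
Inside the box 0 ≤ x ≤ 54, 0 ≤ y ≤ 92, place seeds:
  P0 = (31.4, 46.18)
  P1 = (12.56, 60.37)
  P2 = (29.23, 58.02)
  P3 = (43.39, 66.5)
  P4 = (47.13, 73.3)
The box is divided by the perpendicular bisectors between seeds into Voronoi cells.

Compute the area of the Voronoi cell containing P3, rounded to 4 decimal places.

Area of P3's cell: 379.4550

1. box [0,54]×[0,92]: [(0, 0) (54, 0) (54, 92) (0, 92)]
2. ⊥bis P3·P0 via (37.395,56.34): [(0, 78.4053) (54, 46.5421) (54, 92) (0, 92)]  |A|=1594.4222
3. ⊥bis P3·P1 via (27.975,63.435): [(28.3211, 61.6941) (54, 46.5421) (54, 92) (22.2954, 92)]  |A|=1064.0725
4. ⊥bis P3·P2 via (36.31,62.26): [(24.182, 82.5115) (41.1998, 54.0949) (54, 46.5421) (54, 92) (22.2954, 92)]  |A|=945.7494
5. ⊥bis P3·P4 via (45.26,69.9): [(25.0916, 80.9926) (41.1998, 54.0949) (54, 46.5421) (54, 65.093)]  |A|=379.455
6. canonical 4-gon: [(25.0916, 80.9926) (41.1998, 54.0949) (54, 46.5421) (54, 65.093)]
7. shoelace: 379.455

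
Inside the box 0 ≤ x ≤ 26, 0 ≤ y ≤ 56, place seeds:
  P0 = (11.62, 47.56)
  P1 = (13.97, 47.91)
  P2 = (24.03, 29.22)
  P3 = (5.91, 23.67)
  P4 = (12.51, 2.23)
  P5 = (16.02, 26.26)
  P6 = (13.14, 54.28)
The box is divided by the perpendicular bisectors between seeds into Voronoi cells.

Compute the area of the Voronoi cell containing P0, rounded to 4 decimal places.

Area of P0's cell: 209.2656

1. box [0,26]×[0,56]: [(0, 0) (26, 0) (26, 56) (0, 56)]
2. ⊥bis P0·P1 via (12.795,47.735): [(0, 0) (19.9045, 0) (11.564, 56) (0, 56)]  |A|=881.1183
3. ⊥bis P0·P2 via (17.825,38.39): [(0, 26.3285) (14.5199, 36.1536) (11.564, 56) (0, 56)]  |A|=330.1662
4. ⊥bis P0·P3 via (8.765,35.615): [(0, 37.7099) (12.4296, 34.7391) (14.5199, 36.1536) (11.564, 56) (0, 56)]  |A|=259.4328
5. ⊥bis P0·P4 via (12.065,24.895): [(0, 37.7099) (12.4296, 34.7391) (14.5199, 36.1536) (11.564, 56) (0, 56)]  |A|=259.4328
6. ⊥bis P0·P5 via (13.82,36.91): [(0, 37.7099) (8.2022, 35.7495) (14.3897, 37.0277) (11.564, 56) (0, 56)]  |A|=252.5996
7. ⊥bis P0·P6 via (12.38,50.92): [(0, 53.7202) (0, 37.7099) (8.2022, 35.7495) (14.3897, 37.0277) (12.3186, 50.9339)]  |A|=209.2656
8. canonical 5-gon: [(0, 53.7202) (0, 37.7099) (8.2022, 35.7495) (14.3897, 37.0277) (12.3186, 50.9339)]
9. shoelace: 209.2656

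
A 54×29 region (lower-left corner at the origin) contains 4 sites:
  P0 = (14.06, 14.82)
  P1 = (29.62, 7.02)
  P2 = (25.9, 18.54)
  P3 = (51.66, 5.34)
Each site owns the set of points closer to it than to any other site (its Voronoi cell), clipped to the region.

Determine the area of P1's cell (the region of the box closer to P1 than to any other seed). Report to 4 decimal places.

1. box [0,54]×[0,29]: [(0, 0) (54, 0) (54, 29) (0, 29)]
2. ⊥bis P1·P0 via (21.84,10.92): [(16.366, 0) (54, 0) (54, 29) (30.9032, 29)]  |A|=880.5966
3. ⊥bis P1·P2 via (27.76,12.78): [(21.8091, 10.8584) (16.366, 0) (54, 0) (54, 21.2533)]  |A|=546.4038
4. ⊥bis P1·P3 via (40.64,6.18): [(41.4808, 17.2107) (21.8091, 10.8584) (16.366, 0) (40.1689, 0)]  |A|=294.3456
5. canonical 4-gon: [(41.4808, 17.2107) (21.8091, 10.8584) (16.366, 0) (40.1689, 0)]
6. shoelace: 294.3456

Area of P1's cell: 294.3456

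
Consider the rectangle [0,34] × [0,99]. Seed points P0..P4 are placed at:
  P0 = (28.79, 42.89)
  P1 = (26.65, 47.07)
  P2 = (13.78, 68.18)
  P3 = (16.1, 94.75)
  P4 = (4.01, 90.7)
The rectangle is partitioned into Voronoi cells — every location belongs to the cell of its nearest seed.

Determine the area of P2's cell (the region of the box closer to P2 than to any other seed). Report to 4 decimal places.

Area of P2's cell: 821.5098

1. box [0,34]×[0,99]: [(0, 0) (34, 0) (34, 99) (0, 99)]
2. ⊥bis P2·P0 via (21.285,55.535): [(0, 42.902) (34, 63.0815) (34, 99) (0, 99)]  |A|=1564.2792
3. ⊥bis P2·P1 via (20.215,57.625): [(0, 45.3006) (34, 66.0292) (34, 99) (0, 99)]  |A|=1473.3923
4. ⊥bis P2·P3 via (14.94,81.465): [(0, 82.7695) (0, 45.3006) (34, 66.0292) (34, 79.8007)]  |A|=871.0867
5. ⊥bis P2·P4 via (8.895,79.44): [(13.7934, 81.5651) (0, 75.581) (0, 45.3006) (34, 66.0292) (34, 79.8007)]  |A|=821.5098
6. canonical 5-gon: [(13.7934, 81.5651) (0, 75.581) (0, 45.3006) (34, 66.0292) (34, 79.8007)]
7. shoelace: 821.5098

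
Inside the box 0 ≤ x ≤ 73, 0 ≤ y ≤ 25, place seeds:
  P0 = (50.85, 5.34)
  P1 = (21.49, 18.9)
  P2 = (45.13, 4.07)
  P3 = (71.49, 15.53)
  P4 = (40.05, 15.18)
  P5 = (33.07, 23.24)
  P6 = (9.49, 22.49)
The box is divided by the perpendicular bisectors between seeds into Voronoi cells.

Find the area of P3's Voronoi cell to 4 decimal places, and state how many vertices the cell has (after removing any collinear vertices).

Area of P3's cell: 318.3012 (5 vertices)

1. box [0,73]×[0,25]: [(0, 0) (73, 0) (73, 25) (0, 25)]
2. ⊥bis P3·P0 via (61.17,10.435): [(66.3218, 0) (73, 0) (73, 25) (53.9792, 25)]  |A|=321.2373
3. ⊥bis P3·P1 via (46.49,17.215): [(66.3218, 0) (73, 0) (73, 25) (53.9792, 25)]  |A|=321.2373
4. ⊥bis P3·P2 via (58.31,9.8): [(66.3218, 0) (73, 0) (73, 25) (53.9792, 25)]  |A|=321.2373
5. ⊥bis P3·P4 via (55.77,15.355): [(55.7015, 21.5116) (66.3218, 0) (73, 0) (73, 25) (55.6626, 25)]  |A|=318.3012
6. ⊥bis P3·P5 via (52.28,19.385): [(55.7015, 21.5116) (66.3218, 0) (73, 0) (73, 25) (55.6626, 25)]  |A|=318.3012
7. ⊥bis P3·P6 via (40.49,19.01): [(55.7015, 21.5116) (66.3218, 0) (73, 0) (73, 25) (55.6626, 25)]  |A|=318.3012
8. canonical 5-gon: [(55.7015, 21.5116) (66.3218, 0) (73, 0) (73, 25) (55.6626, 25)]
9. shoelace: 318.3012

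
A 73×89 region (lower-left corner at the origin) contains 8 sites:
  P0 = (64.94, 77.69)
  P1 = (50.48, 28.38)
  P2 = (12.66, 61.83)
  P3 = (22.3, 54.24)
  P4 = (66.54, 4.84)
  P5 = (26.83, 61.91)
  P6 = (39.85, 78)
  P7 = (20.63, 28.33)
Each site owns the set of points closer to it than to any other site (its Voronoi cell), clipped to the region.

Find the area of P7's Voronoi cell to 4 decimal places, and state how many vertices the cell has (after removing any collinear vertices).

1. box [0,73]×[0,89]: [(0, 0) (73, 0) (73, 89) (0, 89)]
2. ⊥bis P7·P0 via (42.785,53.01): [(0, 0) (73, 0) (73, 25.8863) (2.6932, 89) (0, 89)]  |A|=4278.3392
3. ⊥bis P7·P1 via (35.555,28.355): [(0, 0) (35.6025, 0) (35.5028, 59.5472) (2.6932, 89) (0, 89)]  |A|=2679.5486
4. ⊥bis P7·P2 via (16.645,45.08): [(0, 41.12) (0, 0) (35.6025, 0) (35.5195, 49.5704)]  |A|=1612.6954
5. ⊥bis P7·P3 via (21.465,41.285): [(5.1214, 42.3384) (0, 41.12) (0, 0) (35.6025, 0) (35.5349, 40.3781)]  |A|=1472.9257
6. ⊥bis P7·P4 via (43.585,16.585): [(5.1214, 42.3384) (0, 41.12) (0, 0) (35.0992, 0) (35.6009, 0.9804) (35.5349, 40.3781)]  |A|=1472.679
7. ⊥bis P7·P5 via (23.73,45.12): [(5.1214, 42.3384) (0, 41.12) (0, 0) (35.0992, 0) (35.6009, 0.9804) (35.5349, 40.3781)]  |A|=1472.679
8. ⊥bis P7·P6 via (30.24,53.165): [(5.1214, 42.3384) (0, 41.12) (0, 0) (35.0992, 0) (35.6009, 0.9804) (35.5349, 40.3781)]  |A|=1472.679
9. canonical 6-gon: [(5.1214, 42.3384) (0, 41.12) (0, 0) (35.0992, 0) (35.6009, 0.9804) (35.5349, 40.3781)]
10. shoelace: 1472.679

Area of P7's cell: 1472.6790 (6 vertices)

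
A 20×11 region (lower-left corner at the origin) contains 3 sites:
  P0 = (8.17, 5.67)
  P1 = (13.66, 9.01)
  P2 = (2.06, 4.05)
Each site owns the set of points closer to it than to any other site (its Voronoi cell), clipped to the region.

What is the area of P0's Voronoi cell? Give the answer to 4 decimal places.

Area of P0's cell: 77.9802

1. box [0,20]×[0,11]: [(0, 0) (20, 0) (20, 11) (0, 11)]
2. ⊥bis P0·P1 via (10.915,7.34): [(0, 0) (15.3805, 0) (8.6883, 11) (0, 11)]  |A|=132.3786
3. ⊥bis P0·P2 via (5.115,4.86): [(6.4036, 0) (15.3805, 0) (8.6883, 11) (3.487, 11)]  |A|=77.9802
4. canonical 4-gon: [(6.4036, 0) (15.3805, 0) (8.6883, 11) (3.487, 11)]
5. shoelace: 77.9802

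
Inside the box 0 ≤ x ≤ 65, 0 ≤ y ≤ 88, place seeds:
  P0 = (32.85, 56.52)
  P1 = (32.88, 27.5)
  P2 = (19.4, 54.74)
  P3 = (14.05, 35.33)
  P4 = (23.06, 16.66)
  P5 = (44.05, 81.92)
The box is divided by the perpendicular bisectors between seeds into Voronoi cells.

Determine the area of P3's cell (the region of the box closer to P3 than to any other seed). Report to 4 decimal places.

1. box [0,65]×[0,88]: [(0, 0) (65, 0) (65, 88) (0, 88)]
2. ⊥bis P3·P0 via (23.45,45.925): [(0, 66.7301) (0, 0) (65, 0) (65, 9.0614)]  |A|=2463.2232
3. ⊥bis P3·P1 via (23.465,31.415): [(27.8685, 42.0048) (0, 66.7301) (0, 0) (10.4018, 0)]  |A|=1148.2984
4. ⊥bis P3·P2 via (16.725,45.035): [(27.8531, 41.9677) (0, 49.6449) (0, 0) (10.4018, 0)]  |A|=909.6535
5. ⊥bis P3·P4 via (18.555,25.995): [(21.8781, 27.5987) (27.8531, 41.9677) (0, 49.6449) (0, 17.0405)]  |A|=579.7083
6. ⊥bis P3·P5 via (29.05,58.625): [(21.8781, 27.5987) (27.8531, 41.9677) (0, 49.6449) (0, 17.0405)]  |A|=579.7083
7. canonical 4-gon: [(21.8781, 27.5987) (27.8531, 41.9677) (0, 49.6449) (0, 17.0405)]
8. shoelace: 579.7083

Area of P3's cell: 579.7083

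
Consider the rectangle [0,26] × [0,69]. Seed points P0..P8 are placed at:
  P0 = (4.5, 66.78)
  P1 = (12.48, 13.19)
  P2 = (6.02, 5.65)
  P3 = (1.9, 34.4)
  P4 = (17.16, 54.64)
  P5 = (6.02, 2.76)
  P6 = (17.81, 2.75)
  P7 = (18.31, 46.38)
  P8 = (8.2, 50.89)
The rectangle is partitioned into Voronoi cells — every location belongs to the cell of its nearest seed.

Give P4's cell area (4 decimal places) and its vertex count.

1. box [0,26]×[0,69]: [(0, 0) (26, 0) (26, 69) (0, 69)]
2. ⊥bis P4·P0 via (10.83,60.71): [(0, 49.4161) (0, 0) (26, 0) (26, 69) (18.7795, 69)]  |A|=1610.1122
3. ⊥bis P4·P1 via (14.82,33.915): [(0, 49.4161) (0, 35.5883) (26, 32.6527) (26, 69) (18.7795, 69)]  |A|=722.9795
4. ⊥bis P4·P2 via (11.59,30.145): [(0, 49.4161) (0, 35.5883) (26, 32.6527) (26, 69) (18.7795, 69)]  |A|=722.9795
5. ⊥bis P4·P3 via (9.53,44.52): [(1.274, 50.7447) (25.1416, 32.7496) (26, 32.6527) (26, 69) (18.7795, 69)]  |A|=521.8357
6. ⊥bis P4·P5 via (11.59,28.7): [(1.274, 50.7447) (25.1416, 32.7496) (26, 32.6527) (26, 69) (18.7795, 69)]  |A|=521.8357
7. ⊥bis P4·P6 via (17.485,28.695): [(1.274, 50.7447) (25.1416, 32.7496) (26, 32.6527) (26, 69) (18.7795, 69)]  |A|=521.8357
8. ⊥bis P4·P7 via (17.735,50.51): [(1.274, 50.7447) (4.1026, 48.612) (26, 51.6607) (26, 69) (18.7795, 69)]  |A|=307.9338
9. ⊥bis P4·P8 via (12.68,52.765): [(9.803, 59.639) (13.8501, 49.9691) (26, 51.6607) (26, 69) (18.7795, 69)]  |A|=236.3845
10. canonical 5-gon: [(9.803, 59.639) (13.8501, 49.9691) (26, 51.6607) (26, 69) (18.7795, 69)]
11. shoelace: 236.3845

Area of P4's cell: 236.3845 (5 vertices)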